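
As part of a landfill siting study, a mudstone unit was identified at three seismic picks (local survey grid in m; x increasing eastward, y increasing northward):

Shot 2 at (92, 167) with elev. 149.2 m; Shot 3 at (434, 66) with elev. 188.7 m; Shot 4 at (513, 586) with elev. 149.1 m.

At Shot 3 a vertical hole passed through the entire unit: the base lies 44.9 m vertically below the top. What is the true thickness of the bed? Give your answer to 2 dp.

44.55 m

Let the plane be z = a·x + b·y + c.
Shot 3−Shot 2: 342a − 101b = 39.5;  Shot 4−Shot 2: 421a + 419b = −0.1.
Solving gives a = 0.08901, b = −0.08968.
|∇z| = √(a²+b²) = 0.12635, so dip δ = arctan(0.12635) = 7.20°.
True thickness = vertical thickness × cos δ = 44.9 × cos 7.20° = 44.55 m.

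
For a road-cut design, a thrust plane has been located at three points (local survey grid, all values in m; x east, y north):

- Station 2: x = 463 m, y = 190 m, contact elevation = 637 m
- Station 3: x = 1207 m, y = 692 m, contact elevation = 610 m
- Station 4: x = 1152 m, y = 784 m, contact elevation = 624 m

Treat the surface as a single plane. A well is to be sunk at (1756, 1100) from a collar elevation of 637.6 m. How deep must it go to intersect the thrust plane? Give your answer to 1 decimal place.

Let the plane be z = a·x + b·y + c.
Station 3−Station 2: 744a + 502b = −27;  Station 4−Station 2: 689a + 594b = −13.
Solving gives a = −0.099024, b = 0.092975.
Then c = 637 − a·463 − b·190 = 665.18.
At (1756, 1100): z_contact = −173.89 + 102.27 + 665.18 = 593.57 m.
Depth below ground = 637.6 − 593.57 = 44.0 m.

44.0 m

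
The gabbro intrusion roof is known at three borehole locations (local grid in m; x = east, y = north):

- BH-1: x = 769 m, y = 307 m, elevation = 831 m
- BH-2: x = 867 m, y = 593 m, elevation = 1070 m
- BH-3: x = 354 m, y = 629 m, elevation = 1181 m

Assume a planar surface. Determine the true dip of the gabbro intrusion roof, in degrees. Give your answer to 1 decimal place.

42.0°

Two edge vectors: BH-1→BH-2 = (98, 286, 239), BH-1→BH-3 = (-415, 322, 350).
Normal n = (BH-1→BH-2) × (BH-1→BH-3) = (23142, -133485, 150246).
So ∂z/∂x = −n_x/n_z = −0.15403 and ∂z/∂y = −n_y/n_z = 0.88844.
Gradient magnitude |∇z| = √(a² + b²) = √(0.02372 + 0.78933) = 0.90170.
True dip = arctan(0.90170) = 42.0°, dipping toward S (azimuth ≈ 170°).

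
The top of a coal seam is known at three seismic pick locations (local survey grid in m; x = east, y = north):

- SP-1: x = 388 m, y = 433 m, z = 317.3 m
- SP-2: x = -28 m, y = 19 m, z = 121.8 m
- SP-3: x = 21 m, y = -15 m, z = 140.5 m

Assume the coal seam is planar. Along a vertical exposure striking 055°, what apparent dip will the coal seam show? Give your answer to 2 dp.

20.42°

Two edge vectors: SP-1→SP-2 = (-416, -414, -195.5), SP-1→SP-3 = (-367, -448, -176.8).
Normal n = (SP-1→SP-2) × (SP-1→SP-3) = (-14388.8, -1800.3, 34430).
So ∂z/∂x = −n_x/n_z = 0.41791 and ∂z/∂y = −n_y/n_z = 0.05229.
Unit vector along 055° is (sin 55°, cos 55°) = (0.8192, 0.5736).
Slope in that direction = a·(0.8192) + b·(0.5736) = 0.37233.
Apparent dip = arctan|0.37233| = 20.42° (true dip is 22.8°, so apparent ≤ true as expected).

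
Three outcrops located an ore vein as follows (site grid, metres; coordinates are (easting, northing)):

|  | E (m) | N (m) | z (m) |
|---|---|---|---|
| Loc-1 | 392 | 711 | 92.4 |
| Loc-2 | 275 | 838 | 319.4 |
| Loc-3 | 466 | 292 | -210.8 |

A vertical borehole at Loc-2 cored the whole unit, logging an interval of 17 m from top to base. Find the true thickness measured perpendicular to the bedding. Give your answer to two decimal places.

9.41 m

Two edge vectors: Loc-1→Loc-2 = (-117, 127, 227), Loc-1→Loc-3 = (74, -419, -303.2).
Normal n = (Loc-1→Loc-2) × (Loc-1→Loc-3) = (56606.6, -18676.4, 39625).
So ∂z/∂E = −n_x/n_z = −1.42856 and ∂z/∂N = −n_y/n_z = 0.47133.
|∇z| = √(a²+b²) = 1.50430, so dip δ = arctan(1.50430) = 56.39°.
True thickness = vertical thickness × cos δ = 17 × cos 56.39° = 9.41 m.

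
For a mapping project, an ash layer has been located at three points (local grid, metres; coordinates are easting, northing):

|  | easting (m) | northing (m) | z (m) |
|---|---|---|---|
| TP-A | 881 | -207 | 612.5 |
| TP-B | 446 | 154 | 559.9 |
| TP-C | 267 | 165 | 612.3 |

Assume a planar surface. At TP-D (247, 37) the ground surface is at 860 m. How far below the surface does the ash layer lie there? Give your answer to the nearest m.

172 m

Let the plane be z = a·easting + b·northing + c.
TP-B−TP-A: −435a + 361b = −52.6;  TP-C−TP-A: −614a + 372b = −0.2.
Solving gives a = −0.32582, b = −0.53831.
Then c = 612.5 − a·881 − b·-207 = 788.12.
At (247, 37): z_contact = −80.5 − 19.9 + 788.12 = 687.7 m.
Depth below ground = 860 − 687.7 = 172 m.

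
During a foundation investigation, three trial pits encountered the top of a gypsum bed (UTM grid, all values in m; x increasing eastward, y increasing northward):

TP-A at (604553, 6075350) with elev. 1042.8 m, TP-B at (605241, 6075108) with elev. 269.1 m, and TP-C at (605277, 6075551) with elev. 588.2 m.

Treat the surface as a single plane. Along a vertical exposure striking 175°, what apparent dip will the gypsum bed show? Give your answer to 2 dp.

40.69°

Two edge vectors: TP-A→TP-B = (688, -242, -773.7), TP-A→TP-C = (724, 201, -454.6).
Normal n = (TP-A→TP-B) × (TP-A→TP-C) = (265526.9, -247394, 313496).
So ∂z/∂x = −n_x/n_z = −0.84699 and ∂z/∂y = −n_y/n_z = 0.78915.
Unit vector along 175° is (sin 175°, cos 175°) = (0.0872, -0.9962).
Slope in that direction = a·(0.0872) + b·(-0.9962) = −0.85996.
Apparent dip = arctan|0.85996| = 40.69° (true dip is 49.2°, so apparent ≤ true as expected).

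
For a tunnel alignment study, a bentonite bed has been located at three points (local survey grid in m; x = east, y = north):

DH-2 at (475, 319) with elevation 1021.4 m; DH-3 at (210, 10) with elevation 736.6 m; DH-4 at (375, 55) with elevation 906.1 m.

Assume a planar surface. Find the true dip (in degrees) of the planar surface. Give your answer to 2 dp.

45.40°

Let the plane be z = a·x + b·y + c.
DH-3−DH-2: −265a − 309b = −284.8;  DH-4−DH-2: −100a − 264b = −115.3.
Solving gives a = 1.01279, b = 0.05311.
Gradient magnitude |∇z| = √(a² + b²) = √(1.02574 + 0.00282) = 1.01418.
True dip = arctan(1.01418) = 45.40°, dipping toward W (azimuth ≈ 267°).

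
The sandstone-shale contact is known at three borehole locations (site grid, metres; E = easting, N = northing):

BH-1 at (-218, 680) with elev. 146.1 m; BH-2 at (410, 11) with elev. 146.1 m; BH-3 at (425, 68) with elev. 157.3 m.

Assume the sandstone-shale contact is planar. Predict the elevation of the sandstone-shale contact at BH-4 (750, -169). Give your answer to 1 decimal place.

174.1 m

Two edge vectors: BH-1→BH-2 = (628, -669, 0), BH-1→BH-3 = (643, -612, 11.2).
Normal n = (BH-1→BH-2) × (BH-1→BH-3) = (-7492.8, -7033.6, 45831).
So ∂z/∂E = −n_x/n_z = 0.16349 and ∂z/∂N = −n_y/n_z = 0.15347.
Intercept c from BH-1: 146.1 + 35.64 − 104.36 = 77.38.
At (750, -169): z = 122.6 − 25.9 + 77.38 = 174.1 m.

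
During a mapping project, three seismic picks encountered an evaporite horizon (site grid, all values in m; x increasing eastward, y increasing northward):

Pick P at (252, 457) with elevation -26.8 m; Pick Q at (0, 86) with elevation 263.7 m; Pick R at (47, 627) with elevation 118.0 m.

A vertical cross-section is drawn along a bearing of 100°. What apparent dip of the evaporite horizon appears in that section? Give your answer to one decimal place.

39.4°

Let the plane be z = a·x + b·y + c.
Pick Q−Pick P: −252a − 371b = 290.5;  Pick R−Pick P: −205a + 170b = 144.8.
Solving gives a = −0.86720, b = −0.19398.
Unit vector along 100° is (sin 100°, cos 100°) = (0.9848, -0.1736).
Slope in that direction = a·(0.9848) + b·(-0.1736) = −0.82034.
Apparent dip = arctan|0.82034| = 39.4° (true dip is 41.6°, so apparent ≤ true as expected).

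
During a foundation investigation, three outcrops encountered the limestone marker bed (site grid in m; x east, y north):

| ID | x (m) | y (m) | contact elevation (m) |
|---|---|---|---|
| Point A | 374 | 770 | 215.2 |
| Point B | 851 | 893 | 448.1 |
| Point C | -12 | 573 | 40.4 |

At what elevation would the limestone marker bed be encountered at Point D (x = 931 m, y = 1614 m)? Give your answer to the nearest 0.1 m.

Let the plane be z = a·x + b·y + c.
Point B−Point A: 477a + 123b = 232.9;  Point C−Point A: −386a − 197b = −174.8.
Solving gives a = 0.524422, b = −0.140238.
Then c = 215.2 − a·374 − b·770 = 127.05.
At (931, 1614): z = 488.2 − 226.3 + 127.05 = 388.9 m.

388.9 m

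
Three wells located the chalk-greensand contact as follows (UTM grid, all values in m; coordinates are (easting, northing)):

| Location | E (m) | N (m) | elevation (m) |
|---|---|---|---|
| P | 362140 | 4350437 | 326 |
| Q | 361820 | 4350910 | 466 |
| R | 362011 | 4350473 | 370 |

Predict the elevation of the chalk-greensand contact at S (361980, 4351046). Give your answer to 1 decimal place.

Let the plane be z = a·E + b·N + c.
Q−P: −320a + 473b = 140;  R−P: −129a + 36b = 44.
Solving gives a = −0.318645574, b = 0.080408914.
Then c = 326 − a·362140 − b·4350437 = −234093.60.
At (361980, 4351046): z = −115343.3 + 349862.9 − 234093.60 = 426.0 m.

426.0 m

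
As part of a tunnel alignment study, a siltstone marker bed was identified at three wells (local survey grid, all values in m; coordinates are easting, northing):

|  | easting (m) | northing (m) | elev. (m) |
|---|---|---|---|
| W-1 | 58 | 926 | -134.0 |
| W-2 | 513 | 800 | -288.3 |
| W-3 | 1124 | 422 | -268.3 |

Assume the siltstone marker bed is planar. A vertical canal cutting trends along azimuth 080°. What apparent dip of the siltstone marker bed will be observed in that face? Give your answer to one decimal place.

Let the plane be z = a·easting + b·northing + c.
W-2−W-1: 455a − 126b = −154.3;  W-3−W-1: 1066a − 504b = −134.3.
Solving gives a = −0.64045, b = −1.08814.
Unit vector along 080° is (sin 80°, cos 80°) = (0.9848, 0.1736).
Slope in that direction = a·(0.9848) + b·(0.1736) = −0.81967.
Apparent dip = arctan|0.81967| = 39.3° (true dip is 51.6°, so apparent ≤ true as expected).

39.3°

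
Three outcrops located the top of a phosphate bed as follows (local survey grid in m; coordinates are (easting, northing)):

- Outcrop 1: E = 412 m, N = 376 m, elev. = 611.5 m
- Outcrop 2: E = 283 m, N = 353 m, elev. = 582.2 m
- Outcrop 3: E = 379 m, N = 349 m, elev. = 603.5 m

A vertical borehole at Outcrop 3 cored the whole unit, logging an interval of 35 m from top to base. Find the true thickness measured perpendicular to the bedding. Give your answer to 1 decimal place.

34.2 m

Two edge vectors: Outcrop 1→Outcrop 2 = (-129, -23, -29.3), Outcrop 1→Outcrop 3 = (-33, -27, -8).
Normal n = (Outcrop 1→Outcrop 2) × (Outcrop 1→Outcrop 3) = (-607.1, -65.1, 2724).
So ∂z/∂E = −n_x/n_z = 0.22287 and ∂z/∂N = −n_y/n_z = 0.02390.
|∇z| = √(a²+b²) = 0.22415, so dip δ = arctan(0.22415) = 12.63°.
True thickness = vertical thickness × cos δ = 35 × cos 12.63° = 34.2 m.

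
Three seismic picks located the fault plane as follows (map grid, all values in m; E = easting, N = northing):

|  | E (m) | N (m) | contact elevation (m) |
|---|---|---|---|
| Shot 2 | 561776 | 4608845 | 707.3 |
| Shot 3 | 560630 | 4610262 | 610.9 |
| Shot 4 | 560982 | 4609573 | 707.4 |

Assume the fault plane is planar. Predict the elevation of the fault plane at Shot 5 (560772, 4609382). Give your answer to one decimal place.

Two edge vectors: Shot 2→Shot 3 = (-1146, 1417, -96.4), Shot 2→Shot 4 = (-794, 728, 0.1).
Normal n = (Shot 2→Shot 3) × (Shot 2→Shot 4) = (70320.9, 76656.2, 290810).
So ∂z/∂E = −n_x/n_z = −0.241810460 and ∂z/∂N = −n_y/n_z = −0.263595475.
Intercept c from Shot 2: 707.3 + 135843.31 + 1214870.69 = 1351421.30.
At (560772, 4609382): z = −135600.5 − 1215012.2 + 1351421.30 = 808.5 m.

808.5 m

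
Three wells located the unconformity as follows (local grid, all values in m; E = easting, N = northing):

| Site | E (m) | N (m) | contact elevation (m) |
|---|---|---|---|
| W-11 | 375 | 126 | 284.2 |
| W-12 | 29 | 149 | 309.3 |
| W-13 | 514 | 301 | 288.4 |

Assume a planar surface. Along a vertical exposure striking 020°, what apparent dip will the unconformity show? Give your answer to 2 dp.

2.85°

Two edge vectors: W-11→W-12 = (-346, 23, 25.1), W-11→W-13 = (139, 175, 4.2).
Normal n = (W-11→W-12) × (W-11→W-13) = (-4295.9, 4942.1, -63747).
So ∂z/∂E = −n_x/n_z = −0.06739 and ∂z/∂N = −n_y/n_z = 0.07753.
Unit vector along 020° is (sin 20°, cos 20°) = (0.3420, 0.9397).
Slope in that direction = a·(0.3420) + b·(0.9397) = 0.04980.
Apparent dip = arctan|0.04980| = 2.85° (true dip is 5.9°, so apparent ≤ true as expected).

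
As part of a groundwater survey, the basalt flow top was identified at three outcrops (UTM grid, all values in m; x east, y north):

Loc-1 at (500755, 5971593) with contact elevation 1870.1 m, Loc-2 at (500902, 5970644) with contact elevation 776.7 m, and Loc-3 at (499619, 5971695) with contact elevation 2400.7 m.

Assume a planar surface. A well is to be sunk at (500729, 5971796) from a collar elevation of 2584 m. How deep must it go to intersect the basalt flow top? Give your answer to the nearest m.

Two edge vectors: Loc-1→Loc-2 = (147, -949, -1093.4), Loc-1→Loc-3 = (-1136, 102, 530.6).
Normal n = (Loc-1→Loc-2) × (Loc-1→Loc-3) = (-392012.6, 1164104.2, -1063070).
So ∂z/∂x = −n_x/n_z = −0.36875521 and ∂z/∂y = −n_y/n_z = 1.09504003.
Intercept c from Loc-1: 1870.1 + 184656.01 − 6539133.35 = −6352607.24.
At (500729, 5971796): z_contact = −184646.4 + 6539355.6 − 6352607.24 = 2102.0 m.
Depth below ground = 2584 − 2102.0 = 482 m.

482 m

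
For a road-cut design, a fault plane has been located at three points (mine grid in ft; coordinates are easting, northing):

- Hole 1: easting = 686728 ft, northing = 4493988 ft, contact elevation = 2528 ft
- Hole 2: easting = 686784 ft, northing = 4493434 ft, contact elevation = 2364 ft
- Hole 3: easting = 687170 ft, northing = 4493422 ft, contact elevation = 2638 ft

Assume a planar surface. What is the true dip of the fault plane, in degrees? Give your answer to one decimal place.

39.0°

Let the plane be z = a·easting + b·northing + c.
Hole 2−Hole 1: 56a − 554b = −164;  Hole 3−Hole 1: 442a − 566b = 110.
Solving gives a = 0.72131, b = 0.36894.
Gradient magnitude |∇z| = √(a² + b²) = √(0.52029 + 0.13612) = 0.81019.
True dip = arctan(0.81019) = 39.0°, dipping toward WSW (azimuth ≈ 243°).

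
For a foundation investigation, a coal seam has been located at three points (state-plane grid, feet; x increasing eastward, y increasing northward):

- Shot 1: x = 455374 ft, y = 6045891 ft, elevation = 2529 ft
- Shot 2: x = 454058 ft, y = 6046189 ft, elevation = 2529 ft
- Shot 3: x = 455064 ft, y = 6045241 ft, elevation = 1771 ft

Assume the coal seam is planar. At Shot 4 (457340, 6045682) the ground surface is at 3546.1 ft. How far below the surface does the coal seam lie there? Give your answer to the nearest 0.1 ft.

Let the plane be z = a·x + b·y + c.
Shot 2−Shot 1: −1316a + 298b = 0;  Shot 3−Shot 1: −310a − 650b = −758.
Solving gives a = 0.238329570, b = 1.052488974.
Then c = 2529 − a·455374 − b·6045891 = −6469233.71.
At (457340, 6045682): z_contact = 108997.65 + 6363013.65 − 6469233.71 = 2777.59 ft.
Depth below ground = 3546.1 − 2777.59 = 768.5 ft.

768.5 ft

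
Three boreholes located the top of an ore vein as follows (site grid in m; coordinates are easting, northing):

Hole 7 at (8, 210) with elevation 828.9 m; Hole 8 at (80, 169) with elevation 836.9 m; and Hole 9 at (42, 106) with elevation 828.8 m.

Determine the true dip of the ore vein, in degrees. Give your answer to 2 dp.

8.23°

Two edge vectors: Hole 7→Hole 8 = (72, -41, 8), Hole 7→Hole 9 = (34, -104, -0.1).
Normal n = (Hole 7→Hole 8) × (Hole 7→Hole 9) = (836.1, 279.2, -6094).
So ∂z/∂easting = −n_x/n_z = 0.13720 and ∂z/∂northing = −n_y/n_z = 0.04582.
Gradient magnitude |∇z| = √(a² + b²) = √(0.01882 + 0.00210) = 0.14465.
True dip = arctan(0.14465) = 8.23°, dipping toward WSW (azimuth ≈ 252°).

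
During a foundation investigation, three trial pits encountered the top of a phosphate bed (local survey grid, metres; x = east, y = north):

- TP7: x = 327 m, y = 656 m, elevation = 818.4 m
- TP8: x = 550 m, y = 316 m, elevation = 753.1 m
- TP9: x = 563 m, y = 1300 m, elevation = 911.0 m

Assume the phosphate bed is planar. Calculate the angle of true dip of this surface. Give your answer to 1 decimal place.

Two edge vectors: TP7→TP8 = (223, -340, -65.3), TP7→TP9 = (236, 644, 92.6).
Normal n = (TP7→TP8) × (TP7→TP9) = (10569.2, -36060.6, 223852).
So ∂z/∂x = −n_x/n_z = −0.04722 and ∂z/∂y = −n_y/n_z = 0.16109.
Gradient magnitude |∇z| = √(a² + b²) = √(0.00223 + 0.02595) = 0.16787.
True dip = arctan(0.16787) = 9.5°, dipping toward SSE (azimuth ≈ 164°).

9.5°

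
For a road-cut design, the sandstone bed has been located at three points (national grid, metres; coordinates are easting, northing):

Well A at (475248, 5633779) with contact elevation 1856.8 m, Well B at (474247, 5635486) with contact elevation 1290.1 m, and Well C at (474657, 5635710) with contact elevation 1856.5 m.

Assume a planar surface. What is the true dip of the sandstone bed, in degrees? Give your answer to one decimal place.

Two edge vectors: Well A→Well B = (-1001, 1707, -566.7), Well A→Well C = (-591, 1931, -0.3).
Normal n = (Well A→Well B) × (Well A→Well C) = (1093785.6, 334619.4, -924094).
So ∂z/∂easting = −n_x/n_z = 1.18363 and ∂z/∂northing = −n_y/n_z = 0.36211.
Gradient magnitude |∇z| = √(a² + b²) = √(1.40098 + 0.13112) = 1.23778.
True dip = arctan(1.23778) = 51.1°, dipping toward WSW (azimuth ≈ 253°).

51.1°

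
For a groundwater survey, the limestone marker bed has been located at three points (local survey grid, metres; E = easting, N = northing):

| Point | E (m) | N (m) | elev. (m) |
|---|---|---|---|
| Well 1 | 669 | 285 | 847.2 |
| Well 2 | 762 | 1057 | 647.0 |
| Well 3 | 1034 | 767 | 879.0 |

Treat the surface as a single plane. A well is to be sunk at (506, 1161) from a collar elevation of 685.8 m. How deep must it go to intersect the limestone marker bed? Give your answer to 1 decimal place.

202.9 m

Two edge vectors: Well 1→Well 2 = (93, 772, -200.2), Well 1→Well 3 = (365, 482, 31.8).
Normal n = (Well 1→Well 2) × (Well 1→Well 3) = (121046, -76030.4, -236954).
So ∂z/∂E = −n_x/n_z = 0.510842 and ∂z/∂N = −n_y/n_z = −0.320866.
Intercept c from Well 1: 847.2 − 341.75 + 91.45 = 596.89.
At (506, 1161): z_contact = 258.49 − 372.53 + 596.89 = 482.85 m.
Depth below ground = 685.8 − 482.85 = 202.9 m.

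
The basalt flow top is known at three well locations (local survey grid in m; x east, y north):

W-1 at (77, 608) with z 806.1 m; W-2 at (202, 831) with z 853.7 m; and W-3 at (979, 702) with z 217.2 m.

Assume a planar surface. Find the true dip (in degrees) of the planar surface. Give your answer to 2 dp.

43.38°

Let the plane be z = a·x + b·y + c.
W-2−W-1: 125a + 223b = 47.6;  W-3−W-1: 902a + 94b = −588.9.
Solving gives a = −0.71701, b = 0.61537.
Gradient magnitude |∇z| = √(a² + b²) = √(0.51411 + 0.37867) = 0.94487.
True dip = arctan(0.94487) = 43.38°, dipping toward SE (azimuth ≈ 131°).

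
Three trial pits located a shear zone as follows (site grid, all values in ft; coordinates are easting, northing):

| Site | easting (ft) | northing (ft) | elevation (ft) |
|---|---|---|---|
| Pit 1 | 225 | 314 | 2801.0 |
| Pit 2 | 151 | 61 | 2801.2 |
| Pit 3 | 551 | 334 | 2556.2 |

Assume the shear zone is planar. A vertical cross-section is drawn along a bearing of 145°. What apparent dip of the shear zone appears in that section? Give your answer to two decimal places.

31.84°

Let the plane be z = a·easting + b·northing + c.
Pit 2−Pit 1: −74a − 253b = 0.2;  Pit 3−Pit 1: 326a + 20b = −244.8.
Solving gives a = −0.76459, b = 0.22285.
Unit vector along 145° is (sin 145°, cos 145°) = (0.5736, -0.8192).
Slope in that direction = a·(0.5736) + b·(-0.8192) = −0.62110.
Apparent dip = arctan|0.62110| = 31.84° (true dip is 38.5°, so apparent ≤ true as expected).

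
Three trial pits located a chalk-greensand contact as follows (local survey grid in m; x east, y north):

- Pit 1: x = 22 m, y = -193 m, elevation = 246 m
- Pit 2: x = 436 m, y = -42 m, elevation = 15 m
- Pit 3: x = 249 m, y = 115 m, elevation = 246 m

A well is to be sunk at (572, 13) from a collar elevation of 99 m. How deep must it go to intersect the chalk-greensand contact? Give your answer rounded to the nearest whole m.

157 m

Two edge vectors: Pit 1→Pit 2 = (414, 151, -231), Pit 1→Pit 3 = (227, 308, 0).
Normal n = (Pit 1→Pit 2) × (Pit 1→Pit 3) = (71148, -52437, 93235).
So ∂z/∂x = −n_x/n_z = −0.76310 and ∂z/∂y = −n_y/n_z = 0.56242.
Intercept c from Pit 1: 246 + 16.79 + 108.55 = 371.33.
At (572, 13): z_contact = −436.5 + 7.3 + 371.33 = -57.8 m.
Depth below ground = 99 − (-57.8) = 157 m.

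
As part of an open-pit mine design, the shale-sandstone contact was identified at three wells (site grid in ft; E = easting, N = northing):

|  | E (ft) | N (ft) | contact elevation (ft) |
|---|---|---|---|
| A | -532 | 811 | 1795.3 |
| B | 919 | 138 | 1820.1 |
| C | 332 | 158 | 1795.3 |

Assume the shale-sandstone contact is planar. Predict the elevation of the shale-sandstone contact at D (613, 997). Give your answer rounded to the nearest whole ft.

Let the plane be z = a·E + b·N + c.
B−A: 1451a − 673b = 24.8;  C−A: 864a − 653b = 0.
Solving gives a = 0.04424, b = 0.05854.
Then c = 1795.3 − a·-532 − b·811 = 1771.36.
At (613, 997): z = 27.1 + 58.4 + 1771.36 = 1856.8 ft.

1857 ft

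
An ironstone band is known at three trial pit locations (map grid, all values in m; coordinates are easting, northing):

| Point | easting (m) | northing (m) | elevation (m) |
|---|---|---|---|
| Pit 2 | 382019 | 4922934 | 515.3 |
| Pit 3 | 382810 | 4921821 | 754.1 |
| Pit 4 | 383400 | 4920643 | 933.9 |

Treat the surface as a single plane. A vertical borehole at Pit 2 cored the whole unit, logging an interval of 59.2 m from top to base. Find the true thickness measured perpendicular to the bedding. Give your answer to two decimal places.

56.78 m

Two edge vectors: Pit 2→Pit 3 = (791, -1113, 238.8), Pit 2→Pit 4 = (1381, -2291, 418.6).
Normal n = (Pit 2→Pit 3) × (Pit 2→Pit 4) = (81189, -1329.8, -275128).
So ∂z/∂easting = −n_x/n_z = 0.29510 and ∂z/∂northing = −n_y/n_z = −0.00483.
|∇z| = √(a²+b²) = 0.29513, so dip δ = arctan(0.29513) = 16.44°.
True thickness = vertical thickness × cos δ = 59.2 × cos 16.44° = 56.78 m.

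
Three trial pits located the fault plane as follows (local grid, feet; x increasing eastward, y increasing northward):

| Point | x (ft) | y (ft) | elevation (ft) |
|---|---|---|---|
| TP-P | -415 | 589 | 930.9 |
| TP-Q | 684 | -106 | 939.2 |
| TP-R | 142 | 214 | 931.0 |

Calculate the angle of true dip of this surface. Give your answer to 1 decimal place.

Let the plane be z = a·x + b·y + c.
TP-Q−TP-P: 1099a − 695b = 8.3;  TP-R−TP-P: 557a − 375b = 0.1.
Solving gives a = 0.12167, b = 0.18046.
Gradient magnitude |∇z| = √(a² + b²) = √(0.01480 + 0.03256) = 0.21764.
True dip = arctan(0.21764) = 12.3°, dipping toward SW (azimuth ≈ 214°).

12.3°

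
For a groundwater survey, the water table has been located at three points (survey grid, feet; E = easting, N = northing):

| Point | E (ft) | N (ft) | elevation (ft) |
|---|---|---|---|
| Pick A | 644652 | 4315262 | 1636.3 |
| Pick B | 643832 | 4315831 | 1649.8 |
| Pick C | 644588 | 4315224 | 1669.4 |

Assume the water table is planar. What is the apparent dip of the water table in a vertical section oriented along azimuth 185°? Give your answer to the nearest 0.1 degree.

Two edge vectors: Pick A→Pick B = (-820, 569, 13.5), Pick A→Pick C = (-64, -38, 33.1).
Normal n = (Pick A→Pick B) × (Pick A→Pick C) = (19346.9, 26278, 67576).
So ∂z/∂E = −n_x/n_z = −0.28630 and ∂z/∂N = −n_y/n_z = −0.38887.
Unit vector along 185° is (sin 185°, cos 185°) = (-0.0872, -0.9962).
Slope in that direction = a·(-0.0872) + b·(-0.9962) = 0.41234.
Apparent dip = arctan|0.41234| = 22.4° (true dip is 25.8°, so apparent ≤ true as expected).

22.4°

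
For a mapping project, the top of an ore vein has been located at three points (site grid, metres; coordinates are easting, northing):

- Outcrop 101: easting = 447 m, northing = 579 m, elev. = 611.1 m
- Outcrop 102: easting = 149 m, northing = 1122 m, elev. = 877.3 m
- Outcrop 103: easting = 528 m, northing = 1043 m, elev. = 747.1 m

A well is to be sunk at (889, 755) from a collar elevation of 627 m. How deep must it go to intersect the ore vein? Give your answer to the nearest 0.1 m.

76.4 m

Two edge vectors: Outcrop 101→Outcrop 102 = (-298, 543, 266.2), Outcrop 101→Outcrop 103 = (81, 464, 136).
Normal n = (Outcrop 101→Outcrop 102) × (Outcrop 101→Outcrop 103) = (-49668.8, 62090.2, -182255).
So ∂z/∂easting = −n_x/n_z = −0.272524 and ∂z/∂northing = −n_y/n_z = 0.340678.
Intercept c from Outcrop 101: 611.1 + 121.82 − 197.25 = 535.67.
At (889, 755): z_contact = −242.27 + 257.21 + 535.67 = 550.60 m.
Depth below ground = 627 − 550.60 = 76.4 m.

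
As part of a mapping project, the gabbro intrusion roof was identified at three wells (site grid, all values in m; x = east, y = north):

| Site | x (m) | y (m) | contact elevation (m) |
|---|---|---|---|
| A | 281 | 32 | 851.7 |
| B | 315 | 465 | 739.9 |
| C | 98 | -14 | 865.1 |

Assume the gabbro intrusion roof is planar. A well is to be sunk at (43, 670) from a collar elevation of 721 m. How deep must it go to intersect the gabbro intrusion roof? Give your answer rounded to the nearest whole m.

Let the plane be z = a·x + b·y + c.
B−A: 34a + 433b = −111.8;  C−A: −183a − 46b = 13.4.
Solving gives a = −0.00849, b = −0.25753.
Then c = 851.7 − a·281 − b·32 = 862.33.
At (43, 670): z_contact = −0.4 − 172.5 + 862.33 = 689.4 m.
Depth below ground = 721 − 689.4 = 32 m.

32 m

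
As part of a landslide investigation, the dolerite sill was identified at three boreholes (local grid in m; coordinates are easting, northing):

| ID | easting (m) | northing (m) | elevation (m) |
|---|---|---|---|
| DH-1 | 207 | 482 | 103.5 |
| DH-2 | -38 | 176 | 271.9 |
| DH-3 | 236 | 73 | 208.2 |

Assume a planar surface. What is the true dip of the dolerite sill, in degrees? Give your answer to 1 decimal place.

23.7°

Let the plane be z = a·easting + b·northing + c.
DH-2−DH-1: −245a − 306b = 168.4;  DH-3−DH-1: 29a − 409b = 104.7.
Solving gives a = −0.33771, b = −0.27994.
Gradient magnitude |∇z| = √(a² + b²) = √(0.11405 + 0.07836) = 0.43865.
True dip = arctan(0.43865) = 23.7°, dipping toward NE (azimuth ≈ 050°).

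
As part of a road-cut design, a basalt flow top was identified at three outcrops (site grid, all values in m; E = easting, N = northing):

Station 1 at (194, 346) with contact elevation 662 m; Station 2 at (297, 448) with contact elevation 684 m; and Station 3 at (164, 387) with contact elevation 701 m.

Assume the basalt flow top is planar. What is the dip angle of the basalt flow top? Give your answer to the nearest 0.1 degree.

Let the plane be z = a·E + b·N + c.
Station 2−Station 1: 103a + 102b = 22;  Station 3−Station 1: −30a + 41b = 39.
Solving gives a = −0.42235, b = 0.64218.
Gradient magnitude |∇z| = √(a² + b²) = √(0.17838 + 0.41240) = 0.76862.
True dip = arctan(0.76862) = 37.5°, dipping toward SSE (azimuth ≈ 147°).

37.5°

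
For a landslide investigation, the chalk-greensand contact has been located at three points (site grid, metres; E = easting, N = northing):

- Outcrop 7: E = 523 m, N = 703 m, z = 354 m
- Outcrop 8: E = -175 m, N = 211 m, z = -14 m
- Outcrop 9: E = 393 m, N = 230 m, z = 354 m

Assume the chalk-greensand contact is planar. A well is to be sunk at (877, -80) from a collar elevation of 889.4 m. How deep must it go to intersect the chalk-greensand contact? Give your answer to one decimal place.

163.2 m

Two edge vectors: Outcrop 7→Outcrop 8 = (-698, -492, -368), Outcrop 7→Outcrop 9 = (-130, -473, 0).
Normal n = (Outcrop 7→Outcrop 8) × (Outcrop 7→Outcrop 9) = (-174064, 47840, 266194).
So ∂z/∂E = −n_x/n_z = 0.65390 and ∂z/∂N = −n_y/n_z = −0.17972.
Intercept c from Outcrop 7: 354 − 341.99 + 126.34 = 138.35.
At (877, -80): z_contact = 573.47 + 14.38 + 138.35 = 726.20 m.
Depth below ground = 889.4 − 726.20 = 163.2 m.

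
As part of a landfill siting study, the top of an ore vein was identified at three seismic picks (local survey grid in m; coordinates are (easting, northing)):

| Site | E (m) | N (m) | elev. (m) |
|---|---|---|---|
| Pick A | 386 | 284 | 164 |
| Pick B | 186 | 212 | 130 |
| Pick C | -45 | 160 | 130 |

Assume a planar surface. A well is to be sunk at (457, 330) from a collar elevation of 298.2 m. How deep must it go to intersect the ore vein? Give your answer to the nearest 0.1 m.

Two edge vectors: Pick A→Pick B = (-200, -72, -34), Pick A→Pick C = (-431, -124, -34).
Normal n = (Pick A→Pick B) × (Pick A→Pick C) = (-1768, 7854, -6232).
So ∂z/∂E = −n_x/n_z = −0.28370 and ∂z/∂N = −n_y/n_z = 1.26027.
Intercept c from Pick A: 164 + 109.51 − 357.92 = −84.41.
At (457, 330): z_contact = −129.65 + 415.89 − 84.41 = 201.83 m.
Depth below ground = 298.2 − 201.83 = 96.4 m.

96.4 m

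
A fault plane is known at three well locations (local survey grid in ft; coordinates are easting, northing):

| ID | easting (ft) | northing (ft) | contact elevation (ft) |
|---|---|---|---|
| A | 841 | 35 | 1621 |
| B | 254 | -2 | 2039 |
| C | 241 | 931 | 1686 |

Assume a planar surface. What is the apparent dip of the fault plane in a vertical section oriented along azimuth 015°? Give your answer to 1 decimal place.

Let the plane be z = a·easting + b·northing + c.
B−A: −587a − 37b = 418;  C−A: −600a + 896b = 65.
Solving gives a = −0.68764, b = −0.38793.
Unit vector along 015° is (sin 15°, cos 15°) = (0.2588, 0.9659).
Slope in that direction = a·(0.2588) + b·(0.9659) = −0.55269.
Apparent dip = arctan|0.55269| = 28.9° (true dip is 38.3°, so apparent ≤ true as expected).

28.9°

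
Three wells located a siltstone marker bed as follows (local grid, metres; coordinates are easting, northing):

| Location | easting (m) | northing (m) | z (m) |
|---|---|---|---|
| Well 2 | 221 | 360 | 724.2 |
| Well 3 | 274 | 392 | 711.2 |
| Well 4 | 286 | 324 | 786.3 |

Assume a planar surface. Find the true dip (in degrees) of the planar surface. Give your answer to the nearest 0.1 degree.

Let the plane be z = a·easting + b·northing + c.
Well 3−Well 2: 53a + 32b = −13;  Well 4−Well 2: 65a − 36b = 62.1.
Solving gives a = 0.38094, b = −1.03719.
Gradient magnitude |∇z| = √(a² + b²) = √(0.14512 + 1.07576) = 1.10493.
True dip = arctan(1.10493) = 47.9°, dipping toward NNW (azimuth ≈ 340°).

47.9°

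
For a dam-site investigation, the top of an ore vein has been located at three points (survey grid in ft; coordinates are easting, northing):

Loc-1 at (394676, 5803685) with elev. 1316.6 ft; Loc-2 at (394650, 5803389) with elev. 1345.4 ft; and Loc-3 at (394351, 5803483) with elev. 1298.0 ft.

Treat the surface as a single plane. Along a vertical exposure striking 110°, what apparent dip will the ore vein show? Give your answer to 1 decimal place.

Two edge vectors: Loc-1→Loc-2 = (-26, -296, 28.8), Loc-1→Loc-3 = (-325, -202, -18.6).
Normal n = (Loc-1→Loc-2) × (Loc-1→Loc-3) = (11323.2, -9843.6, -90948).
So ∂z/∂easting = −n_x/n_z = 0.12450 and ∂z/∂northing = −n_y/n_z = −0.10823.
Unit vector along 110° is (sin 110°, cos 110°) = (0.9397, -0.3420).
Slope in that direction = a·(0.9397) + b·(-0.3420) = 0.15401.
Apparent dip = arctan|0.15401| = 8.8° (true dip is 9.4°, so apparent ≤ true as expected).

8.8°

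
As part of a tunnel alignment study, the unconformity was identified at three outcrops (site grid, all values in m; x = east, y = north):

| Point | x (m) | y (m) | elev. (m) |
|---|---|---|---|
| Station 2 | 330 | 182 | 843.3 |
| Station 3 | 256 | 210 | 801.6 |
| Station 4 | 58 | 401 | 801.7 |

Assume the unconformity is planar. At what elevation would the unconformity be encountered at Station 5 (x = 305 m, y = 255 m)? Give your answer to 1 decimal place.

Two edge vectors: Station 2→Station 3 = (-74, 28, -41.7), Station 2→Station 4 = (-272, 219, -41.6).
Normal n = (Station 2→Station 3) × (Station 2→Station 4) = (7967.5, 8264, -8590).
So ∂z/∂x = −n_x/n_z = 0.92753 and ∂z/∂y = −n_y/n_z = 0.96205.
Intercept c from Station 2: 843.3 − 306.09 − 175.09 = 362.12.
At (305, 255): z = 282.9 + 245.3 + 362.12 = 890.3 m.

890.3 m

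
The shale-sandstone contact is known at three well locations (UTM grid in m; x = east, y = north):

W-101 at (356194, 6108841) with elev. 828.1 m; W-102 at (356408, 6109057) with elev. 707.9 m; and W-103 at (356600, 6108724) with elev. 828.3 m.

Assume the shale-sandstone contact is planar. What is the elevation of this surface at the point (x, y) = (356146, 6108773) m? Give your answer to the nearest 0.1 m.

863.5 m

Let the plane be z = a·x + b·y + c.
W-102−W-101: 214a + 216b = −120.2;  W-103−W-101: 406a − 117b = 0.2.
Solving gives a = −0.124365320, b = −0.433267692.
Then c = 828.1 − a·356194 − b·6108841 = 2691889.72.
At (356146, 6108773): z = −44292.2 − 2646734.0 + 2691889.72 = 863.5 m.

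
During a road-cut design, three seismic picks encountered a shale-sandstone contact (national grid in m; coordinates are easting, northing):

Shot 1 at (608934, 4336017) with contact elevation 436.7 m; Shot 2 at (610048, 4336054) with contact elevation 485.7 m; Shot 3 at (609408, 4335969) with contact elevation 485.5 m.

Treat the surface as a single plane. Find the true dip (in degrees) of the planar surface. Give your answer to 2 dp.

23.86°

Let the plane be z = a·easting + b·northing + c.
Shot 2−Shot 1: 1114a + 37b = 49;  Shot 3−Shot 1: 474a − 48b = 48.8.
Solving gives a = 0.05855, b = −0.43849.
Gradient magnitude |∇z| = √(a² + b²) = √(0.00343 + 0.19227) = 0.44238.
True dip = arctan(0.44238) = 23.86°, dipping toward N (azimuth ≈ 352°).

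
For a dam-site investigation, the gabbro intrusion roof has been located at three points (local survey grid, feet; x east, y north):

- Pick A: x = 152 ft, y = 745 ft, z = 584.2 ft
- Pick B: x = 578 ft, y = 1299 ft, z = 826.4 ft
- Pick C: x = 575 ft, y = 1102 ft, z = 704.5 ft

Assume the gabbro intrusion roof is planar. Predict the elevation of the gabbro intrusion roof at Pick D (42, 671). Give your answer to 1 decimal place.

564.6 ft

Two edge vectors: Pick A→Pick B = (426, 554, 242.2), Pick A→Pick C = (423, 357, 120.3).
Normal n = (Pick A→Pick B) × (Pick A→Pick C) = (-19819.2, 51202.8, -82260).
So ∂z/∂x = −n_x/n_z = −0.240934 and ∂z/∂y = −n_y/n_z = 0.622451.
Intercept c from Pick A: 584.2 + 36.62 − 463.73 = 157.10.
At (42, 671): z = −10.1 + 417.7 + 157.10 = 564.6 ft.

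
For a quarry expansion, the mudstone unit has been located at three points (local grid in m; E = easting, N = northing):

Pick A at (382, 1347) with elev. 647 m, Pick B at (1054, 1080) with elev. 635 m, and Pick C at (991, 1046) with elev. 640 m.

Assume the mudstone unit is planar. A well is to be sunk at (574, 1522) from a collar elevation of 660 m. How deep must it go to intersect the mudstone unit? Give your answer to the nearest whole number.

33 m

Two edge vectors: Pick A→Pick B = (672, -267, -12), Pick A→Pick C = (609, -301, -7).
Normal n = (Pick A→Pick B) × (Pick A→Pick C) = (-1743, -2604, -39669).
So ∂z/∂E = −n_x/n_z = −0.04394 and ∂z/∂N = −n_y/n_z = −0.06564.
Intercept c from Pick A: 647 + 16.78 + 88.42 = 752.21.
At (574, 1522): z_contact = −25.2 − 99.9 + 752.21 = 627.1 m.
Depth below ground = 660 − 627.1 = 33 m.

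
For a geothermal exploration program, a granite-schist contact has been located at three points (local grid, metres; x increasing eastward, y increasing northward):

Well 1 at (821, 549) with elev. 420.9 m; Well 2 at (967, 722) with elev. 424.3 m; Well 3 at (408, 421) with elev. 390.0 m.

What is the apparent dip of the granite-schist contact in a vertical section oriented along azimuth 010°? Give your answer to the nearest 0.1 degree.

2.4°

Let the plane be z = a·x + b·y + c.
Well 2−Well 1: 146a + 173b = 3.4;  Well 3−Well 1: −413a − 128b = −30.9.
Solving gives a = 0.09307, b = −0.05889.
Unit vector along 010° is (sin 10°, cos 10°) = (0.1736, 0.9848).
Slope in that direction = a·(0.1736) + b·(0.9848) = −0.04184.
Apparent dip = arctan|0.04184| = 2.4° (true dip is 6.3°, so apparent ≤ true as expected).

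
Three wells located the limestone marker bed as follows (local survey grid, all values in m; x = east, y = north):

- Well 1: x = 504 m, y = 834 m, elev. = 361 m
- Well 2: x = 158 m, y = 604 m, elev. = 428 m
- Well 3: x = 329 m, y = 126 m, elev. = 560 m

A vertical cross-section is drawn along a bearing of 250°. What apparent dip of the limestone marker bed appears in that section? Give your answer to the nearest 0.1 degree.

Let the plane be z = a·x + b·y + c.
Well 2−Well 1: −346a − 230b = 67;  Well 3−Well 1: −175a − 708b = 199.
Solving gives a = −0.00814, b = −0.27906.
Unit vector along 250° is (sin 250°, cos 250°) = (-0.9397, -0.3420).
Slope in that direction = a·(-0.9397) + b·(-0.3420) = 0.10309.
Apparent dip = arctan|0.10309| = 5.9° (true dip is 15.6°, so apparent ≤ true as expected).

5.9°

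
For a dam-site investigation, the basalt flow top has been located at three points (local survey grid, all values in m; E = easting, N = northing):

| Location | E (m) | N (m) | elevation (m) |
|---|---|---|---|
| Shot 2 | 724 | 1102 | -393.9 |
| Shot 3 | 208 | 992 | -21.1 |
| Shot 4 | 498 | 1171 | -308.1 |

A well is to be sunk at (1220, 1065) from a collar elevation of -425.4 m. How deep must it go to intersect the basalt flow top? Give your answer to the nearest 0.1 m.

232.5 m

Two edge vectors: Shot 2→Shot 3 = (-516, -110, 372.8), Shot 2→Shot 4 = (-226, 69, 85.8).
Normal n = (Shot 2→Shot 3) × (Shot 2→Shot 4) = (-35161.2, -39980, -60464).
So ∂z/∂E = −n_x/n_z = −0.581523 and ∂z/∂N = −n_y/n_z = −0.661220.
Intercept c from Shot 2: -393.9 + 421.02 + 728.66 = 755.79.
At (1220, 1065): z_contact = −709.46 − 704.20 + 755.79 = -657.87 m.
Depth below ground = -425.4 − (-657.87) = 232.5 m.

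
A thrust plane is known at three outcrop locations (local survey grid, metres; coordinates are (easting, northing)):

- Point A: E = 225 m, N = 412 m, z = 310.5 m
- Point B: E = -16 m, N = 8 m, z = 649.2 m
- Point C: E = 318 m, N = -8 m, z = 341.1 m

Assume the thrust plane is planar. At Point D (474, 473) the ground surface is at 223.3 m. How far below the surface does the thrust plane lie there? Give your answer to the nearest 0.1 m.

162.9 m

Two edge vectors: Point A→Point B = (-241, -404, 338.7), Point A→Point C = (93, -420, 30.6).
Normal n = (Point A→Point B) × (Point A→Point C) = (129891.6, 38873.7, 138792).
So ∂z/∂E = −n_x/n_z = −0.93587 and ∂z/∂N = −n_y/n_z = −0.28009.
Intercept c from Point A: 310.5 + 210.57 + 115.40 = 636.47.
At (474, 473): z_contact = −443.60 − 132.48 + 636.47 = 60.38 m.
Depth below ground = 223.3 − 60.38 = 162.9 m.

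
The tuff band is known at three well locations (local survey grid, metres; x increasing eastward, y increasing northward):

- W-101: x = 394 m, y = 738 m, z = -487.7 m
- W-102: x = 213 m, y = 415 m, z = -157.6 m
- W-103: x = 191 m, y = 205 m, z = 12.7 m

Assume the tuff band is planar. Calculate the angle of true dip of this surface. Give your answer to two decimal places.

Let the plane be z = a·x + b·y + c.
W-102−W-101: −181a − 323b = 330.1;  W-103−W-101: −203a − 533b = 500.4.
Solving gives a = −0.46318, b = −0.76243.
Gradient magnitude |∇z| = √(a² + b²) = √(0.21454 + 0.58130) = 0.89209.
True dip = arctan(0.89209) = 41.74°, dipping toward NNE (azimuth ≈ 031°).

41.74°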